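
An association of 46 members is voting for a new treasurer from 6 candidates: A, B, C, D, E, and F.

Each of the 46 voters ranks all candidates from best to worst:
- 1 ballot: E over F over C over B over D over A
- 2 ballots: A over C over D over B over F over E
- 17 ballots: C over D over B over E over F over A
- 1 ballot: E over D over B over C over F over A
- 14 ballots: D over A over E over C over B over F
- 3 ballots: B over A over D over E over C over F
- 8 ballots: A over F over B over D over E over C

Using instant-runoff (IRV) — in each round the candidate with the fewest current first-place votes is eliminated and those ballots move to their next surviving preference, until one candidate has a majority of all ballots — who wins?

D

Round 1: A 10, B 3, C 17, D 14, E 2, F 0. F eliminated.
Round 2: A 10, B 3, C 17, D 14, E 2. E eliminated.
Round 3: A 10, B 3, C 18, D 15. B eliminated.
Round 4: A 13, C 18, D 15. A eliminated.
Round 5: C 20, D 26. D has a majority (≥24).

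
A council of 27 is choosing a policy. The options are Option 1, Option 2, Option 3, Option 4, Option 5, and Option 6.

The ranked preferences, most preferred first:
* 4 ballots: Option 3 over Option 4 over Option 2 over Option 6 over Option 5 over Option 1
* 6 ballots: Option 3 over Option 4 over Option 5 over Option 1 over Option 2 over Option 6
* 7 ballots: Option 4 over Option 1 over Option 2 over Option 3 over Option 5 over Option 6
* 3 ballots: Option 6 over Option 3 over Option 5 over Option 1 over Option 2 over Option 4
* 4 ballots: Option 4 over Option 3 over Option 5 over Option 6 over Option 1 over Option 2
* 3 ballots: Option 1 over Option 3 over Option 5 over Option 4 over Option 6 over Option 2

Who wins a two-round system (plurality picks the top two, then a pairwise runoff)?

Option 3

Round 1 first-place votes: Option 1 3, Option 2 0, Option 3 10, Option 4 11, Option 5 0, Option 6 3. Option 4 and Option 3 advance.
Runoff: Option 4 is ranked above Option 3 on 11 ballots, Option 3 above Option 4 on 16.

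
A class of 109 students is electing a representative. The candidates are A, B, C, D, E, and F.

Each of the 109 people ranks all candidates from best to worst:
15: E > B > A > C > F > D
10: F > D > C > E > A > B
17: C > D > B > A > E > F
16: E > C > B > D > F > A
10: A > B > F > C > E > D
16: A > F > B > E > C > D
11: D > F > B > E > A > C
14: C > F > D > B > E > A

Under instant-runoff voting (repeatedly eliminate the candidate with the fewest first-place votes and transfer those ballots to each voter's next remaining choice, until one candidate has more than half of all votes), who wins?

E

Round 1: A 26, B 0, C 31, D 11, E 31, F 10. B eliminated.
Round 2: A 26, C 31, D 11, E 31, F 10. F eliminated.
Round 3: A 26, C 31, D 21, E 31. D eliminated.
Round 4: A 26, C 41, E 42. A eliminated.
Round 5: C 51, E 58. E has a majority (≥55).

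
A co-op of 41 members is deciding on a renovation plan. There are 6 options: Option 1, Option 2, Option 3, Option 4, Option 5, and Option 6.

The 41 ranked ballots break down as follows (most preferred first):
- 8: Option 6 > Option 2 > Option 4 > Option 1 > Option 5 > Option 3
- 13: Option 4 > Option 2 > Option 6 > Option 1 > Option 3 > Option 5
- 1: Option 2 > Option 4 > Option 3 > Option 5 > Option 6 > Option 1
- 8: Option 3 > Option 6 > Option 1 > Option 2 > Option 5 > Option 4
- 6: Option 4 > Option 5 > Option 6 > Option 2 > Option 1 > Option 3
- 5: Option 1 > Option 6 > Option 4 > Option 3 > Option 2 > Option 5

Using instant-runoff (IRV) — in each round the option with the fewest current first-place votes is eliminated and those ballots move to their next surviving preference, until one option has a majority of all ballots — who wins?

Option 6

Round 1: Option 1 5, Option 2 1, Option 3 8, Option 4 19, Option 5 0, Option 6 8. Option 5 eliminated.
Round 2: Option 1 5, Option 2 1, Option 3 8, Option 4 19, Option 6 8. Option 2 eliminated.
Round 3: Option 1 5, Option 3 8, Option 4 20, Option 6 8. Option 1 eliminated.
Round 4: Option 3 8, Option 4 20, Option 6 13. Option 3 eliminated.
Round 5: Option 4 20, Option 6 21. Option 6 has a majority (≥21).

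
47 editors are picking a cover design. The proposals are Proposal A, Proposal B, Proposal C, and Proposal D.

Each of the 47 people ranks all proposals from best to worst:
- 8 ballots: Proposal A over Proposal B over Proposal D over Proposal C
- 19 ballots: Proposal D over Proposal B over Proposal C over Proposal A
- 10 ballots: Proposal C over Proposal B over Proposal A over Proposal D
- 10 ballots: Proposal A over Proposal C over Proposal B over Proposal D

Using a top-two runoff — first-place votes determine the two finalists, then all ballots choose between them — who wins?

Proposal A

Round 1 first-place votes: Proposal A 18, Proposal B 0, Proposal C 10, Proposal D 19. Proposal D and Proposal A advance.
Runoff: Proposal D is ranked above Proposal A on 19 ballots, Proposal A above Proposal D on 28.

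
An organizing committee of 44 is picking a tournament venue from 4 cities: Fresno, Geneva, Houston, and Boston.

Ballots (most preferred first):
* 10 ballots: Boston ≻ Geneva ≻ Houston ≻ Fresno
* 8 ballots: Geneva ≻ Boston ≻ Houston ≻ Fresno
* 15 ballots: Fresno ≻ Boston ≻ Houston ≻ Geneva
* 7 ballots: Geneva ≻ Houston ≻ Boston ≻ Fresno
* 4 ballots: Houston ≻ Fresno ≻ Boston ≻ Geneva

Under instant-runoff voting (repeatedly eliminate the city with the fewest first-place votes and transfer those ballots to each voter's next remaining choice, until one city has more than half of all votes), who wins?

Geneva

Round 1: Fresno 15, Geneva 15, Houston 4, Boston 10. Houston eliminated.
Round 2: Fresno 19, Geneva 15, Boston 10. Boston eliminated.
Round 3: Fresno 19, Geneva 25. Geneva has a majority (≥23).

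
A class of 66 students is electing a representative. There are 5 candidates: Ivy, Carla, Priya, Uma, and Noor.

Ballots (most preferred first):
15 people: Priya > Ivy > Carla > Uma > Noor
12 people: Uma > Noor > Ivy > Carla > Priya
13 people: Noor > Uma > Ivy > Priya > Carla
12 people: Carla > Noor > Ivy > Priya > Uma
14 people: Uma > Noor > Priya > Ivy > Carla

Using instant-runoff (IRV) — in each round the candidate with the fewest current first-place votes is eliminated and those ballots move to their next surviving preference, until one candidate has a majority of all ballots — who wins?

Round 1: Ivy 0, Carla 12, Priya 15, Uma 26, Noor 13. Ivy eliminated.
Round 2: Carla 12, Priya 15, Uma 26, Noor 13. Carla eliminated.
Round 3: Priya 15, Uma 26, Noor 25. Priya eliminated.
Round 4: Uma 41, Noor 25. Uma has a majority (≥34).

Uma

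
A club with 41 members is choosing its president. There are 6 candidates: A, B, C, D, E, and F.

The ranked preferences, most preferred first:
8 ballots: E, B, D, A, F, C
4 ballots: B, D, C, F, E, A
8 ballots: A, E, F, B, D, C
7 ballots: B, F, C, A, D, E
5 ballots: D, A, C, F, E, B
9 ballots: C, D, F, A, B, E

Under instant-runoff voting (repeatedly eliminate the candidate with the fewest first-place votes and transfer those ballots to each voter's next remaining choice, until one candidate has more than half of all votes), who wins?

A

Round 1: A 8, B 11, C 9, D 5, E 8, F 0. F eliminated.
Round 2: A 8, B 11, C 9, D 5, E 8. D eliminated.
Round 3: A 13, B 11, C 9, E 8. E eliminated.
Round 4: A 13, B 19, C 9. C eliminated.
Round 5: A 22, B 19. A has a majority (≥21).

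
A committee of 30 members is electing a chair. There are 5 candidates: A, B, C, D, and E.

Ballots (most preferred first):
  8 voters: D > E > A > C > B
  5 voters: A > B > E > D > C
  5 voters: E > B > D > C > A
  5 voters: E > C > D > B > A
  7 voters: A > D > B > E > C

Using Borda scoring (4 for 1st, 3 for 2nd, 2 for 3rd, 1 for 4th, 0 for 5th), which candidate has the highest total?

A: 8×2 + 5×4 + 5×0 + 5×0 + 7×4 = 64
B: 8×0 + 5×3 + 5×3 + 5×1 + 7×2 = 49
C: 8×1 + 5×0 + 5×1 + 5×3 + 7×0 = 28
D: 8×4 + 5×1 + 5×2 + 5×2 + 7×3 = 78
E: 8×3 + 5×2 + 5×4 + 5×4 + 7×1 = 81

E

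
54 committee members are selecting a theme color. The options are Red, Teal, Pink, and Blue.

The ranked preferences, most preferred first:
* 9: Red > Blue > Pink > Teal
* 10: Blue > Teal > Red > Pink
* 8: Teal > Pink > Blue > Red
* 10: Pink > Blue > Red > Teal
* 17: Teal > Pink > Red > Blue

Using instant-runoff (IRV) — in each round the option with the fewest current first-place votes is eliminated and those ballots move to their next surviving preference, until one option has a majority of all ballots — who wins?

Round 1: Red 9, Teal 25, Pink 10, Blue 10. Red eliminated.
Round 2: Teal 25, Pink 10, Blue 19. Pink eliminated.
Round 3: Teal 25, Blue 29. Blue has a majority (≥28).

Blue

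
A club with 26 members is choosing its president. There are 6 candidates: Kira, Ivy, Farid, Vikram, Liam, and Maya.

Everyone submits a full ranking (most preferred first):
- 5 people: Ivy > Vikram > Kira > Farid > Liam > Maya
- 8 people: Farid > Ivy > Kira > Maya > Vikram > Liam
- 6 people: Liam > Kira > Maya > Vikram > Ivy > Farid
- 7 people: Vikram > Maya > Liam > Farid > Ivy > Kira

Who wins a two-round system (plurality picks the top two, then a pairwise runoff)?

Vikram

Round 1 first-place votes: Kira 0, Ivy 5, Farid 8, Vikram 7, Liam 6, Maya 0. Farid and Vikram advance.
Runoff: Farid is ranked above Vikram on 8 ballots, Vikram above Farid on 18.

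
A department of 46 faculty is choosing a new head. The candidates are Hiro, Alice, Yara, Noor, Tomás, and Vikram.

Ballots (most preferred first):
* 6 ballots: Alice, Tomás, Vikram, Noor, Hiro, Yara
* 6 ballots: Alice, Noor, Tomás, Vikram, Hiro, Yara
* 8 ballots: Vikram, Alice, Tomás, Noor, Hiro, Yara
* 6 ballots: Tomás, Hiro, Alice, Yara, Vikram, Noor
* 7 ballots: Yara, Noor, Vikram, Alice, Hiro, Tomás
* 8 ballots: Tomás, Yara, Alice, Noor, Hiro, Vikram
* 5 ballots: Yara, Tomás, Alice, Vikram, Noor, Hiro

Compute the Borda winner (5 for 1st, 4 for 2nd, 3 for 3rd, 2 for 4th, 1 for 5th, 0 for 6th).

Hiro: 6×1 + 6×1 + 8×1 + 6×4 + 7×1 + 8×1 + 5×0 = 59
Alice: 6×5 + 6×5 + 8×4 + 6×3 + 7×2 + 8×3 + 5×3 = 163
Yara: 6×0 + 6×0 + 8×0 + 6×2 + 7×5 + 8×4 + 5×5 = 104
Noor: 6×2 + 6×4 + 8×2 + 6×0 + 7×4 + 8×2 + 5×1 = 101
Tomás: 6×4 + 6×3 + 8×3 + 6×5 + 7×0 + 8×5 + 5×4 = 156
Vikram: 6×3 + 6×2 + 8×5 + 6×1 + 7×3 + 8×0 + 5×2 = 107

Alice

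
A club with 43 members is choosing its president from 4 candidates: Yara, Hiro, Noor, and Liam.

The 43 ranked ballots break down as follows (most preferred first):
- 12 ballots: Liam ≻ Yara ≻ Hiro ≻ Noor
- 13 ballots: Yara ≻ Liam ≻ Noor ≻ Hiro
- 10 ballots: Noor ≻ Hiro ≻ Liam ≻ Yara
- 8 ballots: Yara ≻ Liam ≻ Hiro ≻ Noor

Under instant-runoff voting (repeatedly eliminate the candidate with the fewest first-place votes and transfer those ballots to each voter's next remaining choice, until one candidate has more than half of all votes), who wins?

Round 1: Yara 21, Hiro 0, Noor 10, Liam 12. Hiro eliminated.
Round 2: Yara 21, Noor 10, Liam 12. Noor eliminated.
Round 3: Yara 21, Liam 22. Liam has a majority (≥22).

Liam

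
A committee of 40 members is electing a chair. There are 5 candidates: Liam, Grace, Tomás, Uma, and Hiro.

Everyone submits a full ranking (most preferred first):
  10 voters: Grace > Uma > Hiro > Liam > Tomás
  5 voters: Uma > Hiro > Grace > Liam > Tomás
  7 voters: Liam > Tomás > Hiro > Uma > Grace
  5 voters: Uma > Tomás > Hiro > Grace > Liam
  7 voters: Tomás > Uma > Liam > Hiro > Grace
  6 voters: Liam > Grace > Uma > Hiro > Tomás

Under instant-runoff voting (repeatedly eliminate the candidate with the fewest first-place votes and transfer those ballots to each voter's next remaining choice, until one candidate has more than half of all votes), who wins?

Round 1: Liam 13, Grace 10, Tomás 7, Uma 10, Hiro 0. Hiro eliminated.
Round 2: Liam 13, Grace 10, Tomás 7, Uma 10. Tomás eliminated.
Round 3: Liam 13, Grace 10, Uma 17. Grace eliminated.
Round 4: Liam 13, Uma 27. Uma has a majority (≥21).

Uma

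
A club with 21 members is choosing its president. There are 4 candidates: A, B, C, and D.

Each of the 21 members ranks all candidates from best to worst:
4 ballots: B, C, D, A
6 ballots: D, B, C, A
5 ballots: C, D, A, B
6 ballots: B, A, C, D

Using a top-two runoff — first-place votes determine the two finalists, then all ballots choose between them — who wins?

D

Round 1 first-place votes: A 0, B 10, C 5, D 6. B and D advance.
Runoff: B is ranked above D on 10 ballots, D above B on 11.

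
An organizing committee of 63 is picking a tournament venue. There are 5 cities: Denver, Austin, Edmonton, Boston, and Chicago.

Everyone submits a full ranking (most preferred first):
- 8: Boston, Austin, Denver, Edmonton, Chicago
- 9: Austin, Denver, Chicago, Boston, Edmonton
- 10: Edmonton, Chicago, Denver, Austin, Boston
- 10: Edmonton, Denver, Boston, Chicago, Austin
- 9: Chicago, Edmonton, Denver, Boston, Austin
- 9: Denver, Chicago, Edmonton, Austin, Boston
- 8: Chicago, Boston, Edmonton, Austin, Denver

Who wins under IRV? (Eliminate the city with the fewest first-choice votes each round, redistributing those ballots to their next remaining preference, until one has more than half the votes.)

Round 1: Denver 9, Austin 9, Edmonton 20, Boston 8, Chicago 17. Boston eliminated.
Round 2: Denver 9, Austin 17, Edmonton 20, Chicago 17. Denver eliminated.
Round 3: Austin 17, Edmonton 20, Chicago 26. Austin eliminated.
Round 4: Edmonton 28, Chicago 35. Chicago has a majority (≥32).

Chicago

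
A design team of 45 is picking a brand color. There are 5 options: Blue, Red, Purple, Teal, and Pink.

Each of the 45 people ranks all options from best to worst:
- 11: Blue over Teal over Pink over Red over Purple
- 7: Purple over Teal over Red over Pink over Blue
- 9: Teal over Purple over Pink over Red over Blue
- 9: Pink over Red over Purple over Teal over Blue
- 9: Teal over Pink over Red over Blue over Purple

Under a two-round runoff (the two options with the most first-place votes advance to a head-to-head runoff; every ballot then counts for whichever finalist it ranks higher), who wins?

Teal

Round 1 first-place votes: Blue 11, Red 0, Purple 7, Teal 18, Pink 9. Teal and Blue advance.
Runoff: Teal is ranked above Blue on 34 ballots, Blue above Teal on 11.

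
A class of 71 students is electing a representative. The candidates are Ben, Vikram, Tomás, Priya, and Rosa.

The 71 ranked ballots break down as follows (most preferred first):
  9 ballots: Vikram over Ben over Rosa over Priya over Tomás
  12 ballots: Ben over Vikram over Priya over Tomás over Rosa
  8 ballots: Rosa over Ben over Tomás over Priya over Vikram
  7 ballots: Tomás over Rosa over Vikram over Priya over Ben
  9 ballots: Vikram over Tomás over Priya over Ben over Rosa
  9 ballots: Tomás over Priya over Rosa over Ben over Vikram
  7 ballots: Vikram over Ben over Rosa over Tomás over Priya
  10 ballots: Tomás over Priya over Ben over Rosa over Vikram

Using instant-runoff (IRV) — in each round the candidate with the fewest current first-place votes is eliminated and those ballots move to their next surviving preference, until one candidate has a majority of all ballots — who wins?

Round 1: Ben 12, Vikram 25, Tomás 26, Priya 0, Rosa 8. Priya eliminated.
Round 2: Ben 12, Vikram 25, Tomás 26, Rosa 8. Rosa eliminated.
Round 3: Ben 20, Vikram 25, Tomás 26. Ben eliminated.
Round 4: Vikram 37, Tomás 34. Vikram has a majority (≥36).

Vikram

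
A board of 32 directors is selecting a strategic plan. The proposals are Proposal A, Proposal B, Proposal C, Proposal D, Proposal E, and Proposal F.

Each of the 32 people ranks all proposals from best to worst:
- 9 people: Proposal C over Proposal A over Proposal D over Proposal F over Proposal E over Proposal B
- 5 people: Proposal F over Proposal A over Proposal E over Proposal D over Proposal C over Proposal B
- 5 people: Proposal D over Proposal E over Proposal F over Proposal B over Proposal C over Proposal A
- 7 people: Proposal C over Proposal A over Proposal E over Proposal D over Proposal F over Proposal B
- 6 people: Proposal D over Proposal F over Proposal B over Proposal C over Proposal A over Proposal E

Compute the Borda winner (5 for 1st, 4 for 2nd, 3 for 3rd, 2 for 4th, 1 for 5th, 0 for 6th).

Proposal D

Proposal A: 9×4 + 5×4 + 5×0 + 7×4 + 6×1 = 90
Proposal B: 9×0 + 5×0 + 5×2 + 7×0 + 6×3 = 28
Proposal C: 9×5 + 5×1 + 5×1 + 7×5 + 6×2 = 102
Proposal D: 9×3 + 5×2 + 5×5 + 7×2 + 6×5 = 106
Proposal E: 9×1 + 5×3 + 5×4 + 7×3 + 6×0 = 65
Proposal F: 9×2 + 5×5 + 5×3 + 7×1 + 6×4 = 89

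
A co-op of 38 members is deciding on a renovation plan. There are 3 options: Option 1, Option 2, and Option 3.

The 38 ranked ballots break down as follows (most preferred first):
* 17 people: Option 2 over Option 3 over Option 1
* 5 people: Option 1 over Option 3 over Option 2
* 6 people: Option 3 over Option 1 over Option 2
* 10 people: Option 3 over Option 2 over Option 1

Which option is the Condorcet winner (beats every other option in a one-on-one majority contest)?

Option 3

Option 3 vs Option 1: 33–5
Option 3 vs Option 2: 21–17
Option 3 beats every other option.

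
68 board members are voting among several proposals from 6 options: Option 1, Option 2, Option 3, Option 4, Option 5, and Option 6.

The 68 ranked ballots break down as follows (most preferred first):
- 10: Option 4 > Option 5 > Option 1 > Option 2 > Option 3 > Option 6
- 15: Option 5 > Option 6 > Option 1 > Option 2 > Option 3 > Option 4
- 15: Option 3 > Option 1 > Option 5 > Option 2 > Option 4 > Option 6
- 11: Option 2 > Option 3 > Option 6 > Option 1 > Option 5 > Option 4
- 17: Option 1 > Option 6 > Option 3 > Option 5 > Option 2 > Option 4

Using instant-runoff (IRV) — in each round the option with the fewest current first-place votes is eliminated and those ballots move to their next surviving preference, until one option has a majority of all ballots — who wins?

Round 1: Option 1 17, Option 2 11, Option 3 15, Option 4 10, Option 5 15, Option 6 0. Option 6 eliminated.
Round 2: Option 1 17, Option 2 11, Option 3 15, Option 4 10, Option 5 15. Option 4 eliminated.
Round 3: Option 1 17, Option 2 11, Option 3 15, Option 5 25. Option 2 eliminated.
Round 4: Option 1 17, Option 3 26, Option 5 25. Option 1 eliminated.
Round 5: Option 3 43, Option 5 25. Option 3 has a majority (≥35).

Option 3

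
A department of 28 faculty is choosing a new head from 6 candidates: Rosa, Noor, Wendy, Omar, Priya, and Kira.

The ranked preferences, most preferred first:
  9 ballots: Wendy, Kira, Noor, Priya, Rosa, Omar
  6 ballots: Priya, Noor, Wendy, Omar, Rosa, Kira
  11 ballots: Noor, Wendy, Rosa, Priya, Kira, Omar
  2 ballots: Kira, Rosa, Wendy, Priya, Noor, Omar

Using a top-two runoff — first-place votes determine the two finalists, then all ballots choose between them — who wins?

Noor

Round 1 first-place votes: Rosa 0, Noor 11, Wendy 9, Omar 0, Priya 6, Kira 2. Noor and Wendy advance.
Runoff: Noor is ranked above Wendy on 17 ballots, Wendy above Noor on 11.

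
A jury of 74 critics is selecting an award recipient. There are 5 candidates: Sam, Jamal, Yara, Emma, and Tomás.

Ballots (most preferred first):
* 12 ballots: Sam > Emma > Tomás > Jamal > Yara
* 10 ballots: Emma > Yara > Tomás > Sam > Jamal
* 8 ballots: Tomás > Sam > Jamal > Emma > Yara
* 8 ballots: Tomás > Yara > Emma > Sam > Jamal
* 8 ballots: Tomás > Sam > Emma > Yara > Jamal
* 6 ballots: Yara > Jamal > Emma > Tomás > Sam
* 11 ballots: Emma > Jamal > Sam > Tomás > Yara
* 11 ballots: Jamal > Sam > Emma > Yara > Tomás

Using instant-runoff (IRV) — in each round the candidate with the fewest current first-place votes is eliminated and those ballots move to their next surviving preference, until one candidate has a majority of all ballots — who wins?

Emma

Round 1: Sam 12, Jamal 11, Yara 6, Emma 21, Tomás 24. Yara eliminated.
Round 2: Sam 12, Jamal 17, Emma 21, Tomás 24. Sam eliminated.
Round 3: Jamal 17, Emma 33, Tomás 24. Jamal eliminated.
Round 4: Emma 50, Tomás 24. Emma has a majority (≥38).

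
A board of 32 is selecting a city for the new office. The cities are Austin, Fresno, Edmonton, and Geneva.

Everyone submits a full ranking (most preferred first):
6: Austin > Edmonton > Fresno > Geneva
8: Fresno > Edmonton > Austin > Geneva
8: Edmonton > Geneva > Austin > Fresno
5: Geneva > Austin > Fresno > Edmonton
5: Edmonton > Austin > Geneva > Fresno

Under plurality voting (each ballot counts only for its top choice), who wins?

Edmonton

First-place votes: Austin 6, Fresno 8, Edmonton 13, Geneva 5.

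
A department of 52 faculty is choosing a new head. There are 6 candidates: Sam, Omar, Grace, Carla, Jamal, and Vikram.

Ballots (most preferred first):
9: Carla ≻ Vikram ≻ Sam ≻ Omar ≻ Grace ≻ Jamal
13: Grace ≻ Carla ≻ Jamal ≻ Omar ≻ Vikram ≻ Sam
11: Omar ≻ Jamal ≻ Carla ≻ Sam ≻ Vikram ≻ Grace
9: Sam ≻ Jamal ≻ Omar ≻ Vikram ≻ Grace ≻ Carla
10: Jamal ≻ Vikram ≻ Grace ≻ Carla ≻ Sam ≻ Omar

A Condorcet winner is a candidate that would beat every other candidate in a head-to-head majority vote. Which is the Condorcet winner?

Jamal

Jamal vs Sam: 34–18
Jamal vs Omar: 32–20
Jamal vs Grace: 30–22
Jamal vs Carla: 30–22
Jamal vs Vikram: 43–9
Jamal beats every other candidate.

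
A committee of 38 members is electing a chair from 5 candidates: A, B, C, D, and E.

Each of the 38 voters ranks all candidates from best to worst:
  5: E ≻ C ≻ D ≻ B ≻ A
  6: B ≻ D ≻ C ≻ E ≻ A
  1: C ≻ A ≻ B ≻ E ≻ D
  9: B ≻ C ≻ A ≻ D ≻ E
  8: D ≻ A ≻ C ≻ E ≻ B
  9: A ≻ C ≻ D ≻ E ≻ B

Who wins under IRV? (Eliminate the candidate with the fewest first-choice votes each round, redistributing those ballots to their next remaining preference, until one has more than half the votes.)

Round 1: A 9, B 15, C 1, D 8, E 5. C eliminated.
Round 2: A 10, B 15, D 8, E 5. E eliminated.
Round 3: A 10, B 15, D 13. A eliminated.
Round 4: B 16, D 22. D has a majority (≥20).

D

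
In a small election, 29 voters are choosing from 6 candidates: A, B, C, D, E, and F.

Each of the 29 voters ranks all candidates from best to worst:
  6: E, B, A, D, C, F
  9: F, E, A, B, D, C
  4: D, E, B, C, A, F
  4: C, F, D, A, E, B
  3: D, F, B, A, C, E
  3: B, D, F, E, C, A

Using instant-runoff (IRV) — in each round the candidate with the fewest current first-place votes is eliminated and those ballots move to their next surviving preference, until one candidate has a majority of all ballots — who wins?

D

Round 1: A 0, B 3, C 4, D 7, E 6, F 9. A eliminated.
Round 2: B 3, C 4, D 7, E 6, F 9. B eliminated.
Round 3: C 4, D 10, E 6, F 9. C eliminated.
Round 4: D 10, E 6, F 13. E eliminated.
Round 5: D 16, F 13. D has a majority (≥15).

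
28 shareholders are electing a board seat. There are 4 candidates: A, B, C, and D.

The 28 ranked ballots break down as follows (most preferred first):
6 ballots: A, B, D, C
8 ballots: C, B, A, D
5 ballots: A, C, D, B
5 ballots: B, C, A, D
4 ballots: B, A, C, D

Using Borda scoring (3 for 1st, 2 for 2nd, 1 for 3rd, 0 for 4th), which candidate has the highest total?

A: 6×3 + 8×1 + 5×3 + 5×1 + 4×2 = 54
B: 6×2 + 8×2 + 5×0 + 5×3 + 4×3 = 55
C: 6×0 + 8×3 + 5×2 + 5×2 + 4×1 = 48
D: 6×1 + 8×0 + 5×1 + 5×0 + 4×0 = 11

B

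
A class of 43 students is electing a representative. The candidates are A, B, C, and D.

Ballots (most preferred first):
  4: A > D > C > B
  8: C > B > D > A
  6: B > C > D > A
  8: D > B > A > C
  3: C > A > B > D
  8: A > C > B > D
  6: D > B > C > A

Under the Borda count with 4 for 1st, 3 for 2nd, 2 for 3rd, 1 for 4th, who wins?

A: 4×4 + 8×1 + 6×1 + 8×2 + 3×3 + 8×4 + 6×1 = 93
B: 4×1 + 8×3 + 6×4 + 8×3 + 3×2 + 8×2 + 6×3 = 116
C: 4×2 + 8×4 + 6×3 + 8×1 + 3×4 + 8×3 + 6×2 = 114
D: 4×3 + 8×2 + 6×2 + 8×4 + 3×1 + 8×1 + 6×4 = 107

B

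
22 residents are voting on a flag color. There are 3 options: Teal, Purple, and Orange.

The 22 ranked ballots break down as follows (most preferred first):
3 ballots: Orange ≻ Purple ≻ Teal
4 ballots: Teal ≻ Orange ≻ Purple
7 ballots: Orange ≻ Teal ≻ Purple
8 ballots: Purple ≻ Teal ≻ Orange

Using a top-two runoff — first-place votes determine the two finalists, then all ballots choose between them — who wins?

Round 1 first-place votes: Teal 4, Purple 8, Orange 10. Orange and Purple advance.
Runoff: Orange is ranked above Purple on 14 ballots, Purple above Orange on 8.

Orange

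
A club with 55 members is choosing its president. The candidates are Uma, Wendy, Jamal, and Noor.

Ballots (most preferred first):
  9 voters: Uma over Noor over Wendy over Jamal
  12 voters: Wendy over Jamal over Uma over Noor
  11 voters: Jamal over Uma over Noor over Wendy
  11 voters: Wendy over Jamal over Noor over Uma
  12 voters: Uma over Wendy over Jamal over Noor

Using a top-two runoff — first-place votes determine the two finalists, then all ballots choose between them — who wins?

Round 1 first-place votes: Uma 21, Wendy 23, Jamal 11, Noor 0. Wendy and Uma advance.
Runoff: Wendy is ranked above Uma on 23 ballots, Uma above Wendy on 32.

Uma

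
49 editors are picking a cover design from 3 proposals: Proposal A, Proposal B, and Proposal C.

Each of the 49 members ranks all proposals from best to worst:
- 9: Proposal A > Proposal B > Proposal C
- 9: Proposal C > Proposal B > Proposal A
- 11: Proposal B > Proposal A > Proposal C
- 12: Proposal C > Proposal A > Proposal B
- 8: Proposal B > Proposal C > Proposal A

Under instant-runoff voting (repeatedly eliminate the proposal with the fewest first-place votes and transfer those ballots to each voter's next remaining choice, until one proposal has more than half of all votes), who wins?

Proposal B

Round 1: Proposal A 9, Proposal B 19, Proposal C 21. Proposal A eliminated.
Round 2: Proposal B 28, Proposal C 21. Proposal B has a majority (≥25).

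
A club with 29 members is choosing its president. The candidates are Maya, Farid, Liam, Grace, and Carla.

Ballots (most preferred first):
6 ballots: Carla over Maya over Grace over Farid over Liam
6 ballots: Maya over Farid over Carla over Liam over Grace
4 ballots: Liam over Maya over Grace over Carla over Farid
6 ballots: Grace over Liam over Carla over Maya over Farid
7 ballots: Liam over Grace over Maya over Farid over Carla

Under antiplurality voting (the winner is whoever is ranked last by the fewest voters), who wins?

Last-place votes: Maya 0, Farid 10, Liam 6, Grace 6, Carla 7.

Maya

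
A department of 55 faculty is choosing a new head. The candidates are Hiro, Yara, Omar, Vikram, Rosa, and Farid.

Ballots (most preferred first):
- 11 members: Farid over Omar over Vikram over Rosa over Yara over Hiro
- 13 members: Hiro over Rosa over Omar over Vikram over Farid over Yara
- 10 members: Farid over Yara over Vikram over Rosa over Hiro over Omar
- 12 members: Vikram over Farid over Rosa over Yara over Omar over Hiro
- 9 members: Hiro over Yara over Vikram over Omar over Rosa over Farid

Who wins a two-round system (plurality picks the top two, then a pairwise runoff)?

Farid

Round 1 first-place votes: Hiro 22, Yara 0, Omar 0, Vikram 12, Rosa 0, Farid 21. Hiro and Farid advance.
Runoff: Hiro is ranked above Farid on 22 ballots, Farid above Hiro on 33.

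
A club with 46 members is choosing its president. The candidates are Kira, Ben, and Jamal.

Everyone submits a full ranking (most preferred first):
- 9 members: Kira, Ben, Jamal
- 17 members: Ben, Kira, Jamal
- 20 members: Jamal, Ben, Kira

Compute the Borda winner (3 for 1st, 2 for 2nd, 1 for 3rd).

Ben

Kira: 9×3 + 17×2 + 20×1 = 81
Ben: 9×2 + 17×3 + 20×2 = 109
Jamal: 9×1 + 17×1 + 20×3 = 86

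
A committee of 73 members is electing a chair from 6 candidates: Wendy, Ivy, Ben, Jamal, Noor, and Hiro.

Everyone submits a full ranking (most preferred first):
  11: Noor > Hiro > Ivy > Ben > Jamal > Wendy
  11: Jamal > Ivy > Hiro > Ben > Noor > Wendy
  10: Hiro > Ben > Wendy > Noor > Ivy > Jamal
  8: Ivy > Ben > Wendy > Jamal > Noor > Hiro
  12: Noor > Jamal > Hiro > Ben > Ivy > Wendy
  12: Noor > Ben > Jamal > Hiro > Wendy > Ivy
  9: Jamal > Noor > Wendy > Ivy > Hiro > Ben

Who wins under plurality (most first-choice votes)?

First-place votes: Wendy 0, Ivy 8, Ben 0, Jamal 20, Noor 35, Hiro 10.

Noor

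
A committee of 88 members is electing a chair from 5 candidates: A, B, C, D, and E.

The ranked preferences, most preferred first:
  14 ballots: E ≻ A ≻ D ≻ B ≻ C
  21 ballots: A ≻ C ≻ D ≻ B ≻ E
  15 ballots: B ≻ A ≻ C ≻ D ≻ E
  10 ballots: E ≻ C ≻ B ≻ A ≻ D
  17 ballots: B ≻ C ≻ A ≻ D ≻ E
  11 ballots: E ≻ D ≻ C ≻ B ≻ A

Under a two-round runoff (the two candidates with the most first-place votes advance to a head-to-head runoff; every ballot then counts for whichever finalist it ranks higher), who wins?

B

Round 1 first-place votes: A 21, B 32, C 0, D 0, E 35. E and B advance.
Runoff: E is ranked above B on 35 ballots, B above E on 53.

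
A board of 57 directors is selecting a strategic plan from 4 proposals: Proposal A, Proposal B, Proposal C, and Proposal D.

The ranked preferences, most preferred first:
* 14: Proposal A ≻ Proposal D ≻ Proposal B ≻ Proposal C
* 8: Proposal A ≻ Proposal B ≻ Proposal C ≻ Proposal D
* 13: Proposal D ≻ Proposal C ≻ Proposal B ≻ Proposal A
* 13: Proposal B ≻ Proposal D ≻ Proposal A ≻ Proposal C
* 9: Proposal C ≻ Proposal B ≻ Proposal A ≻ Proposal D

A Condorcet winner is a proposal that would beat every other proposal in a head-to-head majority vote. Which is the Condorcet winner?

Proposal B vs Proposal A: 35–22
Proposal B vs Proposal C: 35–22
Proposal B vs Proposal D: 30–27
Proposal B beats every other proposal.

Proposal B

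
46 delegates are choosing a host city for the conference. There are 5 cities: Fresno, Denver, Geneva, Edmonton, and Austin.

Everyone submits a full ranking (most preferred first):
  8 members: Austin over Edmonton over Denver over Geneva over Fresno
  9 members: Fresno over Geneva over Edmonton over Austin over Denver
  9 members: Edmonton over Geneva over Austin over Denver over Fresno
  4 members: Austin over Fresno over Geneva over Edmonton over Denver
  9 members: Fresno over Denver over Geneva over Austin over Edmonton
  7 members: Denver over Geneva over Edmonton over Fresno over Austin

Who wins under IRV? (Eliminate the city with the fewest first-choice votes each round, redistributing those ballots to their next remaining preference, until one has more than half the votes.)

Edmonton

Round 1: Fresno 18, Denver 7, Geneva 0, Edmonton 9, Austin 12. Geneva eliminated.
Round 2: Fresno 18, Denver 7, Edmonton 9, Austin 12. Denver eliminated.
Round 3: Fresno 18, Edmonton 16, Austin 12. Austin eliminated.
Round 4: Fresno 22, Edmonton 24. Edmonton has a majority (≥24).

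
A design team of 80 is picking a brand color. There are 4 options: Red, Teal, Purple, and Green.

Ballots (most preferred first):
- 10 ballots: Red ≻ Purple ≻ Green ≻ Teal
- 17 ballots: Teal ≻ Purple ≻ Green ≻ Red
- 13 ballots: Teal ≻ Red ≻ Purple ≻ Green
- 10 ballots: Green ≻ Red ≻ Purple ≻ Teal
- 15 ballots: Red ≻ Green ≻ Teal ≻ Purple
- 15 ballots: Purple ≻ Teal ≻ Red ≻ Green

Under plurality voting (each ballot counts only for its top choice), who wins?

First-place votes: Red 25, Teal 30, Purple 15, Green 10.

Teal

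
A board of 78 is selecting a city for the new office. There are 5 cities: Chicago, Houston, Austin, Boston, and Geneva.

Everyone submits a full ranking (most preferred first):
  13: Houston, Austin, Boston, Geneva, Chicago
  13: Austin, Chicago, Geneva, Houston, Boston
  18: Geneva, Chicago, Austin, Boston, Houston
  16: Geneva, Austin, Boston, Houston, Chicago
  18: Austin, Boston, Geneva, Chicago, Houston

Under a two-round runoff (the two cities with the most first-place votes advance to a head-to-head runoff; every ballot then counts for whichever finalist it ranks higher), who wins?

Round 1 first-place votes: Chicago 0, Houston 13, Austin 31, Boston 0, Geneva 34. Geneva and Austin advance.
Runoff: Geneva is ranked above Austin on 34 ballots, Austin above Geneva on 44.

Austin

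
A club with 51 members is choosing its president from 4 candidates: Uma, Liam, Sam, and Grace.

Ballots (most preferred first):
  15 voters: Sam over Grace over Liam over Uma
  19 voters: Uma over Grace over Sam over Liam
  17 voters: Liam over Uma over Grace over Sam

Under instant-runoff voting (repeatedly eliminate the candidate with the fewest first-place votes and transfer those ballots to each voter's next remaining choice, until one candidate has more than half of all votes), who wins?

Round 1: Uma 19, Liam 17, Sam 15, Grace 0. Grace eliminated.
Round 2: Uma 19, Liam 17, Sam 15. Sam eliminated.
Round 3: Uma 19, Liam 32. Liam has a majority (≥26).

Liam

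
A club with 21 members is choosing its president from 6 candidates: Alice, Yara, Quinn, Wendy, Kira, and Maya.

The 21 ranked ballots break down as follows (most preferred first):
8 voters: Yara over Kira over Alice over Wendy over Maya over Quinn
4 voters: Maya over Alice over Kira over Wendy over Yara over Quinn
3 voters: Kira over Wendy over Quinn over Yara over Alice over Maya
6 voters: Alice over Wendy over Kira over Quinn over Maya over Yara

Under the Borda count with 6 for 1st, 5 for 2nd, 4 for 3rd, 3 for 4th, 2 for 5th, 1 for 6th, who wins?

Kira

Alice: 8×4 + 4×5 + 3×2 + 6×6 = 94
Yara: 8×6 + 4×2 + 3×3 + 6×1 = 71
Quinn: 8×1 + 4×1 + 3×4 + 6×3 = 42
Wendy: 8×3 + 4×3 + 3×5 + 6×5 = 81
Kira: 8×5 + 4×4 + 3×6 + 6×4 = 98
Maya: 8×2 + 4×6 + 3×1 + 6×2 = 55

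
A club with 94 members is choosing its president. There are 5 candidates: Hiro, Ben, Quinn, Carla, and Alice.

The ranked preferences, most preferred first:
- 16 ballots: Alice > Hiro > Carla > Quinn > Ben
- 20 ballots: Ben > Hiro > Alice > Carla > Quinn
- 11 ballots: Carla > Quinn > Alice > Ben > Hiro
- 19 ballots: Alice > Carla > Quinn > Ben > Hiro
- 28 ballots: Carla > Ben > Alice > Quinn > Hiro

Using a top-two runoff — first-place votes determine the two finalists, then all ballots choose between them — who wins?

Round 1 first-place votes: Hiro 0, Ben 20, Quinn 0, Carla 39, Alice 35. Carla and Alice advance.
Runoff: Carla is ranked above Alice on 39 ballots, Alice above Carla on 55.

Alice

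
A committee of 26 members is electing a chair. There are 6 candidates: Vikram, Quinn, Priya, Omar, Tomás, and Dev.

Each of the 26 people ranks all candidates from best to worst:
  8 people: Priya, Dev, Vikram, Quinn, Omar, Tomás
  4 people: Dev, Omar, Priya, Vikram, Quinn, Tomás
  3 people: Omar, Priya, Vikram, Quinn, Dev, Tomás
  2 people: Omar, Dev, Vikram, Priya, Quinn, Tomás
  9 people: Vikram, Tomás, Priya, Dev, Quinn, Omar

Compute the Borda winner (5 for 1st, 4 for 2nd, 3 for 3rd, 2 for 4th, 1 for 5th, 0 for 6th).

Vikram: 8×3 + 4×2 + 3×3 + 2×3 + 9×5 = 92
Quinn: 8×2 + 4×1 + 3×2 + 2×1 + 9×1 = 37
Priya: 8×5 + 4×3 + 3×4 + 2×2 + 9×3 = 95
Omar: 8×1 + 4×4 + 3×5 + 2×5 + 9×0 = 49
Tomás: 8×0 + 4×0 + 3×0 + 2×0 + 9×4 = 36
Dev: 8×4 + 4×5 + 3×1 + 2×4 + 9×2 = 81

Priya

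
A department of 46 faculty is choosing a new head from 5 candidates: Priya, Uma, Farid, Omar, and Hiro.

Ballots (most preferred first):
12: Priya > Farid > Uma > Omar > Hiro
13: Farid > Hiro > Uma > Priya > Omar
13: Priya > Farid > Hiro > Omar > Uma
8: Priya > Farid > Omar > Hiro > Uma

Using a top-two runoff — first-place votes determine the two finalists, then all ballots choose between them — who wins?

Round 1 first-place votes: Priya 33, Uma 0, Farid 13, Omar 0, Hiro 0. Priya and Farid advance.
Runoff: Priya is ranked above Farid on 33 ballots, Farid above Priya on 13.

Priya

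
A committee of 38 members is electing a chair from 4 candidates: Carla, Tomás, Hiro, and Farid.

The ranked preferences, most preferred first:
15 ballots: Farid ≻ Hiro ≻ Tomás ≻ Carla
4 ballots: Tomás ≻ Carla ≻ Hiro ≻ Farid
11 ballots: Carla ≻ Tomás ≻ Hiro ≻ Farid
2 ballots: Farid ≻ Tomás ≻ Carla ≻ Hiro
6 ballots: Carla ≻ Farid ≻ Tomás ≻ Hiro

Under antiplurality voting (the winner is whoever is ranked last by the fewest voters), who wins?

Last-place votes: Carla 15, Tomás 0, Hiro 8, Farid 15.

Tomás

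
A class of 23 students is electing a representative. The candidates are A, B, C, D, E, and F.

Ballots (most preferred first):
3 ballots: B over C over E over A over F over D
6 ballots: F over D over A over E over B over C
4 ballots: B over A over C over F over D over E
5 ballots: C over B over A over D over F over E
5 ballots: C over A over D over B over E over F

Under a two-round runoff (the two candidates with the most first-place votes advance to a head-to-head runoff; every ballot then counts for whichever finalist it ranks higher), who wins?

Round 1 first-place votes: A 0, B 7, C 10, D 0, E 0, F 6. C and B advance.
Runoff: C is ranked above B on 10 ballots, B above C on 13.

B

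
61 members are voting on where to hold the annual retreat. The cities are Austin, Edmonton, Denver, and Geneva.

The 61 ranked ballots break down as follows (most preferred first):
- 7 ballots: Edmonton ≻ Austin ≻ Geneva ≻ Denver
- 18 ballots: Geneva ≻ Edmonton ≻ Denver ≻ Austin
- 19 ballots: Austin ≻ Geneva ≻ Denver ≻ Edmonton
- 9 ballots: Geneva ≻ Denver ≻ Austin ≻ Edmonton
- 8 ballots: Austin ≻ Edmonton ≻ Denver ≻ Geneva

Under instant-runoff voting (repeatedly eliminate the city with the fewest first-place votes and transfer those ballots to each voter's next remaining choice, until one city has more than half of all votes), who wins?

Round 1: Austin 27, Edmonton 7, Denver 0, Geneva 27. Denver eliminated.
Round 2: Austin 27, Edmonton 7, Geneva 27. Edmonton eliminated.
Round 3: Austin 34, Geneva 27. Austin has a majority (≥31).

Austin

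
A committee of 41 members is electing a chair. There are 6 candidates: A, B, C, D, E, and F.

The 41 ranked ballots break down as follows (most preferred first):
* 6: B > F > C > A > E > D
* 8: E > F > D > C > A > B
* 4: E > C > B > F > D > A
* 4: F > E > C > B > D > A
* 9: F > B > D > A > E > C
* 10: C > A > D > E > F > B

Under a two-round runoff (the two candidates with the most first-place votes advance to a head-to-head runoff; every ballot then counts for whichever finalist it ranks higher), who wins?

E

Round 1 first-place votes: A 0, B 6, C 10, D 0, E 12, F 13. F and E advance.
Runoff: F is ranked above E on 19 ballots, E above F on 22.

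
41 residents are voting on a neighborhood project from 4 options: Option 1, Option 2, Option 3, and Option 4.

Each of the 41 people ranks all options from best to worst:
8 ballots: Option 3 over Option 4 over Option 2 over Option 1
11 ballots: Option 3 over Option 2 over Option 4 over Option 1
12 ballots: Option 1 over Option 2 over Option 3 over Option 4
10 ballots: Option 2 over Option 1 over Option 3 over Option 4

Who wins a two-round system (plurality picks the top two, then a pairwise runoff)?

Round 1 first-place votes: Option 1 12, Option 2 10, Option 3 19, Option 4 0. Option 3 and Option 1 advance.
Runoff: Option 3 is ranked above Option 1 on 19 ballots, Option 1 above Option 3 on 22.

Option 1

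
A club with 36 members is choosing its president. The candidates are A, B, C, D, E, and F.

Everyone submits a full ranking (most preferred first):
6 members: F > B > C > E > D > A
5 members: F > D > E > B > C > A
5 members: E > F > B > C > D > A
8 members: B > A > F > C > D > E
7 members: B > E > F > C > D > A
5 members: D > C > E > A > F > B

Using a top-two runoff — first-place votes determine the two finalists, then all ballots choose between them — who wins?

Round 1 first-place votes: A 0, B 15, C 0, D 5, E 5, F 11. B and F advance.
Runoff: B is ranked above F on 15 ballots, F above B on 21.

F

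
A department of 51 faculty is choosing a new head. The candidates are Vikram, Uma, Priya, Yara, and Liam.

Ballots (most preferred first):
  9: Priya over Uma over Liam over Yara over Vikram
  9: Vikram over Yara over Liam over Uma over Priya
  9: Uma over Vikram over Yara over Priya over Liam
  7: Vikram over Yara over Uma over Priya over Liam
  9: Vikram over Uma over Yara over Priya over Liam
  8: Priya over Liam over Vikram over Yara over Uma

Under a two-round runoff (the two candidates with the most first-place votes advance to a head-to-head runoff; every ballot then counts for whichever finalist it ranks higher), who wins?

Vikram

Round 1 first-place votes: Vikram 25, Uma 9, Priya 17, Yara 0, Liam 0. Vikram and Priya advance.
Runoff: Vikram is ranked above Priya on 34 ballots, Priya above Vikram on 17.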